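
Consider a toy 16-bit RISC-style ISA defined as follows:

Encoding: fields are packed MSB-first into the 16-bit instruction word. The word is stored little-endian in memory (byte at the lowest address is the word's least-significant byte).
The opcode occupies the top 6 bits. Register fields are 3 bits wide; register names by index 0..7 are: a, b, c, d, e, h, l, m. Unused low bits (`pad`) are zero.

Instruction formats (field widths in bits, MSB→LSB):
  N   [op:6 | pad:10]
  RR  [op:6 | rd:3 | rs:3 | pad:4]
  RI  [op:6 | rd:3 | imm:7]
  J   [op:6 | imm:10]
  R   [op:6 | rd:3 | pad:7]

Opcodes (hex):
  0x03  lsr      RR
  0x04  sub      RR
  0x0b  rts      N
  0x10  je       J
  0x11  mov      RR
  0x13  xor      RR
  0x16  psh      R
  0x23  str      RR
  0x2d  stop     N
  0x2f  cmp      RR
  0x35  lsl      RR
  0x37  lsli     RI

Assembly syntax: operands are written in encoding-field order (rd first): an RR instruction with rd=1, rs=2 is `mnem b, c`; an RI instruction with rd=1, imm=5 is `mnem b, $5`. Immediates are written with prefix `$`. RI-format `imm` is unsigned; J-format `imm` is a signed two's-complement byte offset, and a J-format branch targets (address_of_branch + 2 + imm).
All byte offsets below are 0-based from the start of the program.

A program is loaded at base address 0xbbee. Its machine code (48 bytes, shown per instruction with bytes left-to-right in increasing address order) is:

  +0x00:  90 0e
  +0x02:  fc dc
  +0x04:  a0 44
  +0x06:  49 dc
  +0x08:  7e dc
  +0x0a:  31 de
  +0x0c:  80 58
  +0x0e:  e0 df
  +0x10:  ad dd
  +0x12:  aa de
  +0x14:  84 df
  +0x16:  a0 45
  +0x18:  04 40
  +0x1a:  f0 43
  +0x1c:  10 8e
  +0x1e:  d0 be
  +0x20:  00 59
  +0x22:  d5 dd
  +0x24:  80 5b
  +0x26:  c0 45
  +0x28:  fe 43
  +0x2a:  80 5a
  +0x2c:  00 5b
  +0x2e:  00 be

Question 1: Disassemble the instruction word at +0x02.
lsli b, $124

@+02  little-endian(fc dc) = 0xdcfc
  opcode bits[15:10]=0x37: lsli/RI
  rd@[9:7]=0x1 ⇒ b
  imm@[6:0]=0x7c ⇒ $124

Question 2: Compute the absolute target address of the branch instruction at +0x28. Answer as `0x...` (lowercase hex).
0xbc16

@+28  little-endian(fe 43) = 0x43fe
  top 6b → 0x10 → je [J]
  [9:0] imm=1022 (s10→-2) = $-2
  target = base 0xbbee + off 0x28 + 2 + imm -2 = 0xbc16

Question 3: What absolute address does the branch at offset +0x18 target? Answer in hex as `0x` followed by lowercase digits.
0xbc0c

+0x18: 04 40 ⇒ word 0x4004 (little)
  op=0x4004>>10=0x10 ⇒ je (J)
  imm@[9:0]=0x4 ⇒ $4
  target = base 0xbbee + off 0x18 + 2 + imm 4 = 0xbc0c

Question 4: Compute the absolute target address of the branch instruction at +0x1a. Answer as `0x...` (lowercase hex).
off 0x1a: read f0 43 as little → 0x43f0
  op=0x43f0>>10=0x10 ⇒ je (J)
  [9:0] imm=1008 (s10→-16) = $-16
  target = base 0xbbee + off 0x1a + 2 + imm -16 = 0xbbfa

0xbbfa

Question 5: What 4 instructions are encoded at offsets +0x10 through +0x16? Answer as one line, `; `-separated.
lsli d, $45; lsli h, $42; lsli m, $4; mov d, c

@+10  little-endian(ad dd) = 0xddad
  top 6b → 0x37 → lsli [RI]
  rd: (w>>7)&0x7=0x3 → d
  imm: (w>>0)&0x7f=0x2d → $45
@+12  little-endian(aa de) = 0xdeaa
  top 6b → 0x37 → lsli [RI]
  rd: (w>>7)&0x7=0x5 → h
  imm: (w>>0)&0x7f=0x2a → $42
@+14  little-endian(84 df) = 0xdf84
  top 6b → 0x37 → lsli [RI]
  rd: (w>>7)&0x7=0x7 → m
  imm: (w>>0)&0x7f=0x4 → $4
@+16  little-endian(a0 45) = 0x45a0
  top 6b → 0x11 → mov [RR]
  rd: (w>>7)&0x7=0x3 → d
  rs: (w>>4)&0x7=0x2 → c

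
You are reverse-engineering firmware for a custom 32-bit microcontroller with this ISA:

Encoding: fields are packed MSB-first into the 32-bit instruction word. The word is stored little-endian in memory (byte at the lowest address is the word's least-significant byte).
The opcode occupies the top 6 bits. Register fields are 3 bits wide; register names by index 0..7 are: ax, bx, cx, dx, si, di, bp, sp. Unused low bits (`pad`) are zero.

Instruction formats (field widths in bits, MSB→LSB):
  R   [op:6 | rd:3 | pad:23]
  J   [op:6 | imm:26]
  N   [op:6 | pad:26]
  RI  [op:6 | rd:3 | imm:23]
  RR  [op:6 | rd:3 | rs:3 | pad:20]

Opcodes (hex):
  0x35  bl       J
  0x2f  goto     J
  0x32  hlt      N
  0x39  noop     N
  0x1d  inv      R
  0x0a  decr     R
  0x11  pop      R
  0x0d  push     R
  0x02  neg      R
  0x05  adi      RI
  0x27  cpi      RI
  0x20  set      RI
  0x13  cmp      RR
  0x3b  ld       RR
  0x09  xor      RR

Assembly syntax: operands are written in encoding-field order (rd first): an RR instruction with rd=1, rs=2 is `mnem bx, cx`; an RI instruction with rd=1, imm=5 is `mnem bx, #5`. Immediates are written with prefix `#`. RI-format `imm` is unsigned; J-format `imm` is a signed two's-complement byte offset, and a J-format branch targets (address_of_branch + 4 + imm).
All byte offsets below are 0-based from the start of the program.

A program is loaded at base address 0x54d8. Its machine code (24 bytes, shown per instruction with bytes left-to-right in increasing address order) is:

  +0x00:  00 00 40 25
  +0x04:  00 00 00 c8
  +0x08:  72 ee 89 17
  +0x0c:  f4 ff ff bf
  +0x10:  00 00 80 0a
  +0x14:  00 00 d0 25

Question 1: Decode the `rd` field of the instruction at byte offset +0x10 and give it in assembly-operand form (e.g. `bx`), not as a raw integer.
di

off 0x10: read 00 00 80 0a as little → 0x0a800000
  top 6b → 0x2 → neg [R]
  [25:23] rd=5 = di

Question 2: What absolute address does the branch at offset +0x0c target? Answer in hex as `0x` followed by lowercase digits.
+0x0c: f4 ff ff bf ⇒ word 0xbffffff4 (little)
  opcode bits[31:26]=0x2f: goto/J
  imm: (w>>0)&0x3ffffff=0x3fffff4 (s26→-12) → #-12
  target = base 0x54d8 + off 0x0c + 4 + imm -12 = 0x54dc

0x54dc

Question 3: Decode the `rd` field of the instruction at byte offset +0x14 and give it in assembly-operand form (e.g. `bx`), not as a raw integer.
dx

off 0x14: read 00 00 d0 25 as little → 0x25d00000
  top 6b → 0x9 → xor [RR]
  [25:23] rd=3 = dx
  [22:20] rs=5 = di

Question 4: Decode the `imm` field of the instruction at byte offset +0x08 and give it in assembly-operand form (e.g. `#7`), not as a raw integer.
+0x08: 72 ee 89 17 ⇒ word 0x1789ee72 (little)
  op=0x1789ee72>>26=0x5 ⇒ adi (RI)
  [25:23] rd=7 = sp
  [22:0] imm=650866 = #650866

#650866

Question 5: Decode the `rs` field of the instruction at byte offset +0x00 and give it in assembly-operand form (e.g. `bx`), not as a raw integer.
si

+0x00: 00 00 40 25 ⇒ word 0x25400000 (little)
  op=0x25400000>>26=0x9 ⇒ xor (RR)
  [25:23] rd=2 = cx
  [22:20] rs=4 = si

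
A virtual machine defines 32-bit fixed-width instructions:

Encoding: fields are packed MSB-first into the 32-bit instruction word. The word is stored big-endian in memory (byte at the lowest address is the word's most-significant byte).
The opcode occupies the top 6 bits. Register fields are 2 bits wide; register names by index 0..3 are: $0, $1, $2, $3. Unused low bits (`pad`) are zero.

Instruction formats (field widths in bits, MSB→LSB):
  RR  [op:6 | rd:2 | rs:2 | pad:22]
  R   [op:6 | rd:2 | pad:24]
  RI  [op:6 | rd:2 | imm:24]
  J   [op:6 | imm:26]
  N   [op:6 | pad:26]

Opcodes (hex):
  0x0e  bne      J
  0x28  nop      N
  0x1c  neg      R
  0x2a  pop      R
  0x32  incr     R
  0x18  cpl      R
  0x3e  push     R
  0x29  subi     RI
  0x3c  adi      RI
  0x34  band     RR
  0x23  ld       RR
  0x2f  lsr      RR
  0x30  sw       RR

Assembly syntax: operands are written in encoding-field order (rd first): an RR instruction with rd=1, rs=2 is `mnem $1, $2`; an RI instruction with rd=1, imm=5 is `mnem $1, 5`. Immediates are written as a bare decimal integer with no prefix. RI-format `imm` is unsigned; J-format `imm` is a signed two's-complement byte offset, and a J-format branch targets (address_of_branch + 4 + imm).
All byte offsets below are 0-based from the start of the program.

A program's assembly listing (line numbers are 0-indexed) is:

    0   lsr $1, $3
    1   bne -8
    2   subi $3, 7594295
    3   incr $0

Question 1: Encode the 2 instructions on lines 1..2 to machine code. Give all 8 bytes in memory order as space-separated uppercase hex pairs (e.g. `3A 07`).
1. bne fields op=0xe:6|imm=-8:26 → word 3bfffff8h → 3b ff ff f8
2. subi fields op=0x29:6|rd=3:2|imm=7594295:24 → word a773e137h → a7 73 e1 37

3B FF FF F8 A7 73 E1 37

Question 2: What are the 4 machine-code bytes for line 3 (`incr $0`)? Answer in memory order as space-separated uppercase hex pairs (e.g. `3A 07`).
C8 00 00 00

3. incr fields op=0x32:6|rd=0:2|pad=0:24 → word c8000000h → c8 00 00 00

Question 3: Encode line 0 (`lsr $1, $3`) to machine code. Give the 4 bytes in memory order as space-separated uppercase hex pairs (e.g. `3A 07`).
BD C0 00 00

L0: lsr op=0x2f:6|rd=1:2|rs=3:2|pad=0:22 ⇒ 0xbdc00000 ⇒ big bd c0 00 00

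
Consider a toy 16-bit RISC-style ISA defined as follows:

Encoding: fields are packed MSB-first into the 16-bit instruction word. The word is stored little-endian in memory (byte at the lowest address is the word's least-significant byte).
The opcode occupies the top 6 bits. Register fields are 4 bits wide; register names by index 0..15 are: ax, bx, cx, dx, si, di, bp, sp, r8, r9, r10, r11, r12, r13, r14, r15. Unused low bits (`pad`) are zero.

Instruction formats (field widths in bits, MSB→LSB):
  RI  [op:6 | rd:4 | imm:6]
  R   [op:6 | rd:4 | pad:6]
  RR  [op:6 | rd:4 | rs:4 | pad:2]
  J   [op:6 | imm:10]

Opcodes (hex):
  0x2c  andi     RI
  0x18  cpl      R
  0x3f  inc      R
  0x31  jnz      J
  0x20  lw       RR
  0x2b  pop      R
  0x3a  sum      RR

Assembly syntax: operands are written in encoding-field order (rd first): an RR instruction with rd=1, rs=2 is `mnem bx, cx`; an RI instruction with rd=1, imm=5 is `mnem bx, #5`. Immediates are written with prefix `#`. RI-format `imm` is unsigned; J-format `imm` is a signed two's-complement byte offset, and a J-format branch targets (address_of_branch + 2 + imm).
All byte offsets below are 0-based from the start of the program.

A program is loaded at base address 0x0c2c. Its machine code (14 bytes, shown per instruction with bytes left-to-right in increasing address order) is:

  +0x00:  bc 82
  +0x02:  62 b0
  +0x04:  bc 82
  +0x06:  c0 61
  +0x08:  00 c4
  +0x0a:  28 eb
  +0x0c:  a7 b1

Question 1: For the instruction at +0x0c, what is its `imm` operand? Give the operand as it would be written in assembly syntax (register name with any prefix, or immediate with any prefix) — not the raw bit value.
[0c] a7 b1 → 0xb1a7
  op=0xb1a7>>10=0x2c ⇒ andi (RI)
  rd@[9:6]=0x6 ⇒ bp
  imm@[5:0]=0x27 ⇒ #39

#39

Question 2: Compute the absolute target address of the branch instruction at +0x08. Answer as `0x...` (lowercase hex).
0x0c36

+0x08: 00 c4 ⇒ word 0xc400 (little)
  op=0xc400>>10=0x31 ⇒ jnz (J)
  imm: (w>>0)&0x3ff=0x0 → #0
  target = base 0x0c2c + off 0x08 + 2 + imm 0 = 0x0c36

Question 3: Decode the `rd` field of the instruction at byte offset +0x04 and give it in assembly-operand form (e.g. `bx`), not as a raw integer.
@+04  little-endian(bc 82) = 0x82bc
  opcode bits[15:10]=0x20: lw/RR
  [9:6] rd=10 = r10
  [5:2] rs=15 = r15

r10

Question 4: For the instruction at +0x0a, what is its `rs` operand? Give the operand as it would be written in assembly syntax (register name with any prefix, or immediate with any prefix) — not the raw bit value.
r10

+0x0a: 28 eb ⇒ word 0xeb28 (little)
  opcode bits[15:10]=0x3a: sum/RR
  [9:6] rd=12 = r12
  [5:2] rs=10 = r10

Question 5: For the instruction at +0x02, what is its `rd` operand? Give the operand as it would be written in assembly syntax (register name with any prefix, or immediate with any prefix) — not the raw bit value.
[02] 62 b0 → 0xb062
  top 6b → 0x2c → andi [RI]
  [9:6] rd=1 = bx
  [5:0] imm=34 = #34

bx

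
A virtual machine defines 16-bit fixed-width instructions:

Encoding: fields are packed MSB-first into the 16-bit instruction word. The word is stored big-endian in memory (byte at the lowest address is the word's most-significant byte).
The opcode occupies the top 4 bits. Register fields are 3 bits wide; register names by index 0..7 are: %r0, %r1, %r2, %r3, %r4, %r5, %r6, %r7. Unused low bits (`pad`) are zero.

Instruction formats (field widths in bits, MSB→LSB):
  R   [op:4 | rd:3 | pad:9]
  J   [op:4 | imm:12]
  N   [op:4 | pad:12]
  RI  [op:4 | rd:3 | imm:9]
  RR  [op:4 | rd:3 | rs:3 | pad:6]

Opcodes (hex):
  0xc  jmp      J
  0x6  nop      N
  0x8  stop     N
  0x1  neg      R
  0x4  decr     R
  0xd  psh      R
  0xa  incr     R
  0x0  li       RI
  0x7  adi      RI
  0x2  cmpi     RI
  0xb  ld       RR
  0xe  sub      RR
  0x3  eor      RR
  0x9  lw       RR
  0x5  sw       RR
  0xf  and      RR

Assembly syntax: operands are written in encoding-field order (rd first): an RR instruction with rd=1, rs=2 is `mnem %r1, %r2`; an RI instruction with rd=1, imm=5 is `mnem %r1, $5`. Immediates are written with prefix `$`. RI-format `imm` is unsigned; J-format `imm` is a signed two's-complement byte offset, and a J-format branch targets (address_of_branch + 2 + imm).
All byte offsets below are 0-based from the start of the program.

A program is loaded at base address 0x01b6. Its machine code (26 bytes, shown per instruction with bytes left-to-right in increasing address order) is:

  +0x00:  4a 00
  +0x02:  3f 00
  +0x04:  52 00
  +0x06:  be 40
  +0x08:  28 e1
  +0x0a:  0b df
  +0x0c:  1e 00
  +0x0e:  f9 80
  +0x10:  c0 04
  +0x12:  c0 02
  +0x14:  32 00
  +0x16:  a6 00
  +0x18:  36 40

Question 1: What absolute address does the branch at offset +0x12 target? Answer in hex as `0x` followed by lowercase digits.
@+12  big-endian(c0 02) = 0xc002
  opcode bits[15:12]=0xc: jmp/J
  imm@[11:0]=0x2 ⇒ $2
  target = base 0x01b6 + off 0x12 + 2 + imm 2 = 0x01cc

0x01cc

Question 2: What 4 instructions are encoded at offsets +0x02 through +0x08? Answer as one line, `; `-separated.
[02] 3f 00 → 0x3f00
  opcode bits[15:12]=0x3: eor/RR
  rd@[11:9]=0x7 ⇒ %r7
  rs@[8:6]=0x4 ⇒ %r4
[04] 52 00 → 0x5200
  opcode bits[15:12]=0x5: sw/RR
  rd@[11:9]=0x1 ⇒ %r1
  rs@[8:6]=0x0 ⇒ %r0
[06] be 40 → 0xbe40
  opcode bits[15:12]=0xb: ld/RR
  rd@[11:9]=0x7 ⇒ %r7
  rs@[8:6]=0x1 ⇒ %r1
[08] 28 e1 → 0x28e1
  opcode bits[15:12]=0x2: cmpi/RI
  rd@[11:9]=0x4 ⇒ %r4
  imm@[8:0]=0xe1 ⇒ $225

eor %r7, %r4; sw %r1, %r0; ld %r7, %r1; cmpi %r4, $225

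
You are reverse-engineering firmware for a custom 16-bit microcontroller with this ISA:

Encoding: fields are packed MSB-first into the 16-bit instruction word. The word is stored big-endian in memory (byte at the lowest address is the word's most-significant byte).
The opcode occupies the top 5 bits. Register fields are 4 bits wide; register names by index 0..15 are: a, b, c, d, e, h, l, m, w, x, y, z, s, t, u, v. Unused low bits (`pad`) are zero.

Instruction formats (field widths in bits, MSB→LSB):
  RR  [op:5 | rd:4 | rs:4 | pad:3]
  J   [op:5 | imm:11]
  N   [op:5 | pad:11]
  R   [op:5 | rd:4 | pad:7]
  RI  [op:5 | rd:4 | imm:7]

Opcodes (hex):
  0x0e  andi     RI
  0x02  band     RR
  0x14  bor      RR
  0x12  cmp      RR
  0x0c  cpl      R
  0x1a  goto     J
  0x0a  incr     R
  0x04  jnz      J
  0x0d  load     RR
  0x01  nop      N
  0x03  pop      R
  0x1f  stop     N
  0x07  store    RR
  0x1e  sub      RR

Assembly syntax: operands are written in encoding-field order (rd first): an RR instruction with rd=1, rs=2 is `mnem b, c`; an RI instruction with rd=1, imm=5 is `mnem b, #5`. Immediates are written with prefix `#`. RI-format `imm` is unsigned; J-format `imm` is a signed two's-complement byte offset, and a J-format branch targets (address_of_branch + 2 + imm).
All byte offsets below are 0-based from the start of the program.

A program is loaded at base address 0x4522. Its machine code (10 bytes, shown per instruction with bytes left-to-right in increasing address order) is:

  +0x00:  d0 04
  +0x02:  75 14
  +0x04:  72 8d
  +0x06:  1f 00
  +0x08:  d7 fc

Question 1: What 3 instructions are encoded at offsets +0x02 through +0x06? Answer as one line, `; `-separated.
andi y, #20; andi h, #13; pop u

[02] 75 14 → 0x7514
  top 5b → 0xe → andi [RI]
  rd: (w>>7)&0xf=0xa → y
  imm: (w>>0)&0x7f=0x14 → #20
[04] 72 8d → 0x728d
  top 5b → 0xe → andi [RI]
  rd: (w>>7)&0xf=0x5 → h
  imm: (w>>0)&0x7f=0xd → #13
[06] 1f 00 → 0x1f00
  top 5b → 0x3 → pop [R]
  rd: (w>>7)&0xf=0xe → u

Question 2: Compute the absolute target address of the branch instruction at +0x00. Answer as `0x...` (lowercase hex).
0x4528

[00] d0 04 → 0xd004
  top 5b → 0x1a → goto [J]
  imm: (w>>0)&0x7ff=0x4 → #4
  target = base 0x4522 + off 0x00 + 2 + imm 4 = 0x4528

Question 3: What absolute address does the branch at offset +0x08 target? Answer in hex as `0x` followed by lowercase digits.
[08] d7 fc → 0xd7fc
  opcode bits[15:11]=0x1a: goto/J
  [10:0] imm=2044 (s11→-4) = #-4
  target = base 0x4522 + off 0x08 + 2 + imm -4 = 0x4528

0x4528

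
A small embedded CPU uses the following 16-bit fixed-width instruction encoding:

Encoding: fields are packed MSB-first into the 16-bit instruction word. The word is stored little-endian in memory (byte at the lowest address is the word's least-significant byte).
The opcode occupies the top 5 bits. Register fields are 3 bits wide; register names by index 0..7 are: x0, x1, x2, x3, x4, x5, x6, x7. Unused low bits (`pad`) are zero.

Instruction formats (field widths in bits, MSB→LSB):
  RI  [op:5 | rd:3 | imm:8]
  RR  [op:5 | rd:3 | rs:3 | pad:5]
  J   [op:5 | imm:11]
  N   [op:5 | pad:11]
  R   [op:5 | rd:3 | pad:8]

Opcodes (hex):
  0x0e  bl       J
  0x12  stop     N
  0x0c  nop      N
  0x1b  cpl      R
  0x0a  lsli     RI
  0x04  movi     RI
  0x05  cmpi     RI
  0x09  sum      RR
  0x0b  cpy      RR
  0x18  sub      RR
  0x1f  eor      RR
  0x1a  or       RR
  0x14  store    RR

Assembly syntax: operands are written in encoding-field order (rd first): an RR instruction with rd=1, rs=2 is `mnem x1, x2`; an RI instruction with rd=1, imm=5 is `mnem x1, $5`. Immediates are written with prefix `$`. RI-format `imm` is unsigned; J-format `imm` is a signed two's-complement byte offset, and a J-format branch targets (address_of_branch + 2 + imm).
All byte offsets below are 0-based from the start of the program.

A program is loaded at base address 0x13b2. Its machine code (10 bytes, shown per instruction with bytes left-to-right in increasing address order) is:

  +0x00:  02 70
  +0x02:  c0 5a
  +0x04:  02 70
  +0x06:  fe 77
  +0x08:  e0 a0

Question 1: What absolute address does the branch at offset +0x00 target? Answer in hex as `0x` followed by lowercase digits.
+0x00: 02 70 ⇒ word 0x7002 (little)
  opcode bits[15:11]=0xe: bl/J
  imm: (w>>0)&0x7ff=0x2 → $2
  target = base 0x13b2 + off 0x00 + 2 + imm 2 = 0x13b6

0x13b6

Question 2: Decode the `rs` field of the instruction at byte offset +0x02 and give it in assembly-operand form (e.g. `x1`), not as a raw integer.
[02] c0 5a → 0x5ac0
  op=0x5ac0>>11=0xb ⇒ cpy (RR)
  rd: (w>>8)&0x7=0x2 → x2
  rs: (w>>5)&0x7=0x6 → x6

x6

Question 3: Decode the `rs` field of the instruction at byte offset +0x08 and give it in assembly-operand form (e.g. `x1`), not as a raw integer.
x7

off 0x08: read e0 a0 as little → 0xa0e0
  opcode bits[15:11]=0x14: store/RR
  rd@[10:8]=0x0 ⇒ x0
  rs@[7:5]=0x7 ⇒ x7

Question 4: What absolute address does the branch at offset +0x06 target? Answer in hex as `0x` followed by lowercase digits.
0x13b8

@+06  little-endian(fe 77) = 0x77fe
  op=0x77fe>>11=0xe ⇒ bl (J)
  imm@[10:0]=0x7fe (s11→-2) ⇒ $-2
  target = base 0x13b2 + off 0x06 + 2 + imm -2 = 0x13b8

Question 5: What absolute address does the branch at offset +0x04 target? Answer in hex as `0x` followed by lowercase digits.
0x13ba

@+04  little-endian(02 70) = 0x7002
  op=0x7002>>11=0xe ⇒ bl (J)
  imm: (w>>0)&0x7ff=0x2 → $2
  target = base 0x13b2 + off 0x04 + 2 + imm 2 = 0x13ba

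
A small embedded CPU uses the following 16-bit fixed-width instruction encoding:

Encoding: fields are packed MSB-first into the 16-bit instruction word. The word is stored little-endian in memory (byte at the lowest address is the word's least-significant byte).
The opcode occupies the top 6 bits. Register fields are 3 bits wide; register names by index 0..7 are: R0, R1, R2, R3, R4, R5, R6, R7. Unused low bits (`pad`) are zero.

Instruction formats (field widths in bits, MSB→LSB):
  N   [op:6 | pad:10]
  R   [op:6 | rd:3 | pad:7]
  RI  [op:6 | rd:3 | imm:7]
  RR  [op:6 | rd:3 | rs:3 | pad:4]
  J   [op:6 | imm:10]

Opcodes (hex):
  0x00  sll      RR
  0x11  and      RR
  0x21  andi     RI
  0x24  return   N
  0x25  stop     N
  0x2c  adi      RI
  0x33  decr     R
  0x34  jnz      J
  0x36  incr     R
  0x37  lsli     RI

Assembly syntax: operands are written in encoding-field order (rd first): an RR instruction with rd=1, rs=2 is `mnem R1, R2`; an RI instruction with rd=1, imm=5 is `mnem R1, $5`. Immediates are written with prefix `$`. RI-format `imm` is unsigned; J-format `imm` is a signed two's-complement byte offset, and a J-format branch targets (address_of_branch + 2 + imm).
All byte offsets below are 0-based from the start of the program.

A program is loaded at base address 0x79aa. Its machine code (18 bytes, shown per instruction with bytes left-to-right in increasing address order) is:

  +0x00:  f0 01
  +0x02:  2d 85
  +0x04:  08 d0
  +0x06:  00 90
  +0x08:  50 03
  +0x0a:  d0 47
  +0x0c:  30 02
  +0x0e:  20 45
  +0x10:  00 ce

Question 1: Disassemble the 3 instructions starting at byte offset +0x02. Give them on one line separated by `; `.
andi R2, $45; jnz $8; return

+0x02: 2d 85 ⇒ word 0x852d (little)
  opcode bits[15:10]=0x21: andi/RI
  [9:7] rd=2 = R2
  [6:0] imm=45 = $45
+0x04: 08 d0 ⇒ word 0xd008 (little)
  opcode bits[15:10]=0x34: jnz/J
  [9:0] imm=8 = $8
+0x06: 00 90 ⇒ word 0x9000 (little)
  opcode bits[15:10]=0x24: return/N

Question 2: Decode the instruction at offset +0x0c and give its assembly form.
sll R4, R3

+0x0c: 30 02 ⇒ word 0x0230 (little)
  op=0x0230>>10=0x0 ⇒ sll (RR)
  rd: (w>>7)&0x7=0x4 → R4
  rs: (w>>4)&0x7=0x3 → R3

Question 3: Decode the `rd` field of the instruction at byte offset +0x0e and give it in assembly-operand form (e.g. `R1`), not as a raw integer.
R2

off 0x0e: read 20 45 as little → 0x4520
  top 6b → 0x11 → and [RR]
  rd@[9:7]=0x2 ⇒ R2
  rs@[6:4]=0x2 ⇒ R2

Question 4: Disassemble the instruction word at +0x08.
sll R6, R5

off 0x08: read 50 03 as little → 0x0350
  opcode bits[15:10]=0x0: sll/RR
  rd@[9:7]=0x6 ⇒ R6
  rs@[6:4]=0x5 ⇒ R5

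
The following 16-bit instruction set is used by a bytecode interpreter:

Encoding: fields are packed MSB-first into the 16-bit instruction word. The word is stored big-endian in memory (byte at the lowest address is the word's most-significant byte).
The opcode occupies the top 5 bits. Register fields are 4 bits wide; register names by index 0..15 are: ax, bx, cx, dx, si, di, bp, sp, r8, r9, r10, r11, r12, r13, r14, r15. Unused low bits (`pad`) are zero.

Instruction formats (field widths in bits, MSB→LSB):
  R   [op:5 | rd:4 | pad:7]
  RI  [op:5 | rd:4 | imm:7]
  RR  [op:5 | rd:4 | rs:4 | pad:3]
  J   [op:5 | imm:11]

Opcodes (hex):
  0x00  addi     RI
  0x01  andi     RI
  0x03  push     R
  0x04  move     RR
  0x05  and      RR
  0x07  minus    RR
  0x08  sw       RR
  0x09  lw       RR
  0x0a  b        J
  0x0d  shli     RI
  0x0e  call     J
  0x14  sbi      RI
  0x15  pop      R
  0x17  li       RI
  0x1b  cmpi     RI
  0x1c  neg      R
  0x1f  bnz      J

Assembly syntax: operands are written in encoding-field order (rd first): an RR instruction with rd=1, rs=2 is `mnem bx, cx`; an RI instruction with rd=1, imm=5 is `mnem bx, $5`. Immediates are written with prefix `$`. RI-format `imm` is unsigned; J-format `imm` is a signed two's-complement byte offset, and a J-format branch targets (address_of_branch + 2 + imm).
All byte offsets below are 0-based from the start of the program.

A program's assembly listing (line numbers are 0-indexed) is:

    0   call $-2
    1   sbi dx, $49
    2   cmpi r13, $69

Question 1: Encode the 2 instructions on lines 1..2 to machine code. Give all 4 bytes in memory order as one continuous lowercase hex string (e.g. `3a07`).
a1b1dec5

L1: sbi op=0x14:5|rd=3:4|imm=49:7 ⇒ 0xa1b1 ⇒ big a1 b1
L2: cmpi op=0x1b:5|rd=13:4|imm=69:7 ⇒ 0xdec5 ⇒ big de c5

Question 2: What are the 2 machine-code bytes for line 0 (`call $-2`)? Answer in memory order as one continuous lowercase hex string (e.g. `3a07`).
77fe

0. call fields op=0xe:5|imm=-2:11 → word 77feh → 77 fe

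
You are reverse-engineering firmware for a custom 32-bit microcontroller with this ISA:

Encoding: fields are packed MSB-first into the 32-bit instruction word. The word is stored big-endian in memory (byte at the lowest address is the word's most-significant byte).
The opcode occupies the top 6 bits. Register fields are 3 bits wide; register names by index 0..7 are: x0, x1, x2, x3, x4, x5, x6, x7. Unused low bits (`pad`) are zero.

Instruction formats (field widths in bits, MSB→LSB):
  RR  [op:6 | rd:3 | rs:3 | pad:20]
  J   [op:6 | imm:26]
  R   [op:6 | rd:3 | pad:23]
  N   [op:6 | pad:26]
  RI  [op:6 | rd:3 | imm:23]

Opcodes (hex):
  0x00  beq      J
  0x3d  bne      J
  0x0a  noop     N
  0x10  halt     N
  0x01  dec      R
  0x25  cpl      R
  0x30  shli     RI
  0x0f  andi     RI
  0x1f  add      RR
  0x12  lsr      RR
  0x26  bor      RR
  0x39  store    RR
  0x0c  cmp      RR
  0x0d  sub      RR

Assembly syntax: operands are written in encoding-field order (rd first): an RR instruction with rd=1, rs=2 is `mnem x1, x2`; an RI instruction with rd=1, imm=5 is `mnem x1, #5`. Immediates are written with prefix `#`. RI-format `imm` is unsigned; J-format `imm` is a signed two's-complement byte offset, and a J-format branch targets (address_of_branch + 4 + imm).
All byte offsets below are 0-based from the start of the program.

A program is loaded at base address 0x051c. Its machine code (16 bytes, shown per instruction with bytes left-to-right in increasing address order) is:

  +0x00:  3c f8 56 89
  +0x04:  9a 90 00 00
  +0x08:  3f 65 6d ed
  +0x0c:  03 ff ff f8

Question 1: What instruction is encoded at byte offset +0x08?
off 0x08: read 3f 65 6d ed as big → 0x3f656ded
  opcode bits[31:26]=0xf: andi/RI
  rd@[25:23]=0x6 ⇒ x6
  imm@[22:0]=0x656ded ⇒ #6647277

andi x6, #6647277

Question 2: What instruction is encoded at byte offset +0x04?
+0x04: 9a 90 00 00 ⇒ word 0x9a900000 (big)
  op=0x9a900000>>26=0x26 ⇒ bor (RR)
  rd: (w>>23)&0x7=0x5 → x5
  rs: (w>>20)&0x7=0x1 → x1

bor x5, x1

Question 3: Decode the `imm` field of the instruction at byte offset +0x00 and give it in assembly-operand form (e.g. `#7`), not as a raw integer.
[00] 3c f8 56 89 → 0x3cf85689
  opcode bits[31:26]=0xf: andi/RI
  [25:23] rd=1 = x1
  [22:0] imm=7886473 = #7886473

#7886473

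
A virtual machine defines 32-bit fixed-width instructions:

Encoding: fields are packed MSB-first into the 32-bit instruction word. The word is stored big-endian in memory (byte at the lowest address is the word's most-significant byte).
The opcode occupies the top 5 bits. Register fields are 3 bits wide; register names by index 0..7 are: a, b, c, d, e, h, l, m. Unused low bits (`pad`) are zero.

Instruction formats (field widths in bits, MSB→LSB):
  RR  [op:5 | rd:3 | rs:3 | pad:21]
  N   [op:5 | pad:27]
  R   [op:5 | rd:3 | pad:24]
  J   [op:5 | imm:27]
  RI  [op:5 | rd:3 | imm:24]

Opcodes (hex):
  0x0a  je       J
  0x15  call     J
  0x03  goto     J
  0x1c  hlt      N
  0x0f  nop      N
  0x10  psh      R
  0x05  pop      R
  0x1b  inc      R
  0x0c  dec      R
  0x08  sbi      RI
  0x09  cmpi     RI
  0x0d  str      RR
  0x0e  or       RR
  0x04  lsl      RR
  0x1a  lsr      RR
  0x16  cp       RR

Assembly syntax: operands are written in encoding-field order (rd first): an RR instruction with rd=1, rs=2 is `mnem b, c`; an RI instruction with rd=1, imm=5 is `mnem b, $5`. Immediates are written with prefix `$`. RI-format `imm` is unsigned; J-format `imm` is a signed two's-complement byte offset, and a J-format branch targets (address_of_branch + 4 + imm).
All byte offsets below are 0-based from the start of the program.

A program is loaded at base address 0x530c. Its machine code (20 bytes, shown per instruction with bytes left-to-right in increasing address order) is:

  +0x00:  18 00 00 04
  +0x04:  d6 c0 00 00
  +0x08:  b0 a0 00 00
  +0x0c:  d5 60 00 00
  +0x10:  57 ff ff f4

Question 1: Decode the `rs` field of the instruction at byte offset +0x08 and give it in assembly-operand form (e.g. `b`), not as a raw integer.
h

@+08  big-endian(b0 a0 00 00) = 0xb0a00000
  opcode bits[31:27]=0x16: cp/RR
  rd@[26:24]=0x0 ⇒ a
  rs@[23:21]=0x5 ⇒ h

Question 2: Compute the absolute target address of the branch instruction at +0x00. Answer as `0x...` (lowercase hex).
off 0x00: read 18 00 00 04 as big → 0x18000004
  opcode bits[31:27]=0x3: goto/J
  imm@[26:0]=0x4 ⇒ $4
  target = base 0x530c + off 0x00 + 4 + imm 4 = 0x5314

0x5314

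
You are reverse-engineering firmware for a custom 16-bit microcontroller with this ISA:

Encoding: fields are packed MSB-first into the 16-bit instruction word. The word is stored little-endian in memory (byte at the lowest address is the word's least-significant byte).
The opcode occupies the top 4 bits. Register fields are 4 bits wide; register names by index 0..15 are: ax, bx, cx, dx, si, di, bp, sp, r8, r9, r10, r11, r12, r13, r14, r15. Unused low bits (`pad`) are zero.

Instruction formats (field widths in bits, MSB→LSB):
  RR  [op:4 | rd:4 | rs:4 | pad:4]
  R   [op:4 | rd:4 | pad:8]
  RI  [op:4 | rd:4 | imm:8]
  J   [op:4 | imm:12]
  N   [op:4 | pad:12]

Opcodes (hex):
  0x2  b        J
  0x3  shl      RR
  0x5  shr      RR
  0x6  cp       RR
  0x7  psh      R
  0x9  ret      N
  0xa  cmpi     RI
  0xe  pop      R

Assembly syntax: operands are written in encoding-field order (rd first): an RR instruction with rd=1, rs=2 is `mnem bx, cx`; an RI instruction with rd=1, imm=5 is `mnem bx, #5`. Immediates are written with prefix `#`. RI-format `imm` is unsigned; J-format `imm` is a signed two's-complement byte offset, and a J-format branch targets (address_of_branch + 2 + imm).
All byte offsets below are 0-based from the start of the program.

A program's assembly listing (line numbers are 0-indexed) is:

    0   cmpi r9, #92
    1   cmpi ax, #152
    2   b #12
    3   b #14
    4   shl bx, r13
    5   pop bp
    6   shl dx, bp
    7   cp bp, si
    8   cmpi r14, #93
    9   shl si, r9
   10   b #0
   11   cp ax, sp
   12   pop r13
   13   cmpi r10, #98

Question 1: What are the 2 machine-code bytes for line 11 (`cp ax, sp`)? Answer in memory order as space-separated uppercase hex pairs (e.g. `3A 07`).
L11: cp op=0x6:4|rd=0:4|rs=7:4|pad=0:4 ⇒ 0x6070 ⇒ little 70 60

70 60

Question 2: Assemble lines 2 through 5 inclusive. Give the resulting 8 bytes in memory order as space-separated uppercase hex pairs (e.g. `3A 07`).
0C 20 0E 20 D0 31 00 E6

line 2 (b): pack op=0x2:4|imm=12:12 = 0x200c; little→ 0c 20
line 3 (b): pack op=0x2:4|imm=14:12 = 0x200e; little→ 0e 20
line 4 (shl): pack op=0x3:4|rd=1:4|rs=13:4|pad=0:4 = 0x31d0; little→ d0 31
line 5 (pop): pack op=0xe:4|rd=6:4|pad=0:8 = 0xe600; little→ 00 e6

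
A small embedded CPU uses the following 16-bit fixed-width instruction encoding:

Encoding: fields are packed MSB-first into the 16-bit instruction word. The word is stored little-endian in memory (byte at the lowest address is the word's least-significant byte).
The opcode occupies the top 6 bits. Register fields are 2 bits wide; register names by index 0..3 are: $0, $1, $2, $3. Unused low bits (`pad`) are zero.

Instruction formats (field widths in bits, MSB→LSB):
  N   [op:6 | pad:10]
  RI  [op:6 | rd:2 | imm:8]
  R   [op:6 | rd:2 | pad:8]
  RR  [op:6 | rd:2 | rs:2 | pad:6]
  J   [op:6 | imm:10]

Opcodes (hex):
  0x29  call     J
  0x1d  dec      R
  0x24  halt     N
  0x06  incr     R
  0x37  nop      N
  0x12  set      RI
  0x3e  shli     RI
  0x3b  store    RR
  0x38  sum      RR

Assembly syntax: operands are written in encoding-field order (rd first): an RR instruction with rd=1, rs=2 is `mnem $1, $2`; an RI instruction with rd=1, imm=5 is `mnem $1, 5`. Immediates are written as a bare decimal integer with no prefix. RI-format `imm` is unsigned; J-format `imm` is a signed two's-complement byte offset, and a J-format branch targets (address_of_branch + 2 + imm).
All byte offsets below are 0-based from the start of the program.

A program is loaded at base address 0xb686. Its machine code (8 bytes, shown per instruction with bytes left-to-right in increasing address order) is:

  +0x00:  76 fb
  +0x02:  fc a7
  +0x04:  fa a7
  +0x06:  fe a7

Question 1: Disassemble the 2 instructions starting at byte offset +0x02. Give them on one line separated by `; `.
call -4; call -6

[02] fc a7 → 0xa7fc
  opcode bits[15:10]=0x29: call/J
  imm: (w>>0)&0x3ff=0x3fc (s10→-4) → -4
[04] fa a7 → 0xa7fa
  opcode bits[15:10]=0x29: call/J
  imm: (w>>0)&0x3ff=0x3fa (s10→-6) → -6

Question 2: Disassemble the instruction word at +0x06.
call -2

[06] fe a7 → 0xa7fe
  top 6b → 0x29 → call [J]
  imm@[9:0]=0x3fe (s10→-2) ⇒ -2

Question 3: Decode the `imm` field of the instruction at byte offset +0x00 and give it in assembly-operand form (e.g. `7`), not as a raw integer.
+0x00: 76 fb ⇒ word 0xfb76 (little)
  opcode bits[15:10]=0x3e: shli/RI
  rd: (w>>8)&0x3=0x3 → $3
  imm: (w>>0)&0xff=0x76 → 118

118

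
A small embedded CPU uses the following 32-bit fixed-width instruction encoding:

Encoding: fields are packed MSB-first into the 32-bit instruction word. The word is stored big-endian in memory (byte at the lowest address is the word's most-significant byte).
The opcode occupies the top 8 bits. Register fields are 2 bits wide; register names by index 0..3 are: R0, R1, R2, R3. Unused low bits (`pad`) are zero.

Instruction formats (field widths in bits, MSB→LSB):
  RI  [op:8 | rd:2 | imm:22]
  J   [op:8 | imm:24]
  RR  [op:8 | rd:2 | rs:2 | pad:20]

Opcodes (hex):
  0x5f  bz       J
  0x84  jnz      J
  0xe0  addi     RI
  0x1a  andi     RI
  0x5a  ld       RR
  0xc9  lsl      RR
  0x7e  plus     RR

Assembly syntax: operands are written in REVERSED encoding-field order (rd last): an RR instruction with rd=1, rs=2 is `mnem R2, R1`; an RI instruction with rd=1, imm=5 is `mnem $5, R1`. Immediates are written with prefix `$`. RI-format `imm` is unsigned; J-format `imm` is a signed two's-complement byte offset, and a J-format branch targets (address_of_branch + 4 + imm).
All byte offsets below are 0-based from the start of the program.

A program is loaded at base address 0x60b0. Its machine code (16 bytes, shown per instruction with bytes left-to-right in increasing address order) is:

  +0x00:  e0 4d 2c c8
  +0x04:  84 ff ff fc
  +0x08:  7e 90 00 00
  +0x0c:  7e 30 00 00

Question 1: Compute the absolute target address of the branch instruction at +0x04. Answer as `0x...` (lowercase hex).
0x60b4

[04] 84 ff ff fc → 0x84fffffc
  op=0x84fffffc>>24=0x84 ⇒ jnz (J)
  imm: (w>>0)&0xffffff=0xfffffc (s24→-4) → $-4
  target = base 0x60b0 + off 0x04 + 4 + imm -4 = 0x60b4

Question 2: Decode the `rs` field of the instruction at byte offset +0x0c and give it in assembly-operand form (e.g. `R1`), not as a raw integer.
[0c] 7e 30 00 00 → 0x7e300000
  op=0x7e300000>>24=0x7e ⇒ plus (RR)
  rd: (w>>22)&0x3=0x0 → R0
  rs: (w>>20)&0x3=0x3 → R3

R3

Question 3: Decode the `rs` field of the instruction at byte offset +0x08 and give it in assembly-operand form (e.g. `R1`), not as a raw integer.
@+08  big-endian(7e 90 00 00) = 0x7e900000
  op=0x7e900000>>24=0x7e ⇒ plus (RR)
  [23:22] rd=2 = R2
  [21:20] rs=1 = R1

R1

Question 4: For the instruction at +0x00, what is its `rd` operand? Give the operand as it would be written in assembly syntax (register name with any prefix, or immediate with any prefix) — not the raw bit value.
[00] e0 4d 2c c8 → 0xe04d2cc8
  opcode bits[31:24]=0xe0: addi/RI
  rd: (w>>22)&0x3=0x1 → R1
  imm: (w>>0)&0x3fffff=0xd2cc8 → $863432

R1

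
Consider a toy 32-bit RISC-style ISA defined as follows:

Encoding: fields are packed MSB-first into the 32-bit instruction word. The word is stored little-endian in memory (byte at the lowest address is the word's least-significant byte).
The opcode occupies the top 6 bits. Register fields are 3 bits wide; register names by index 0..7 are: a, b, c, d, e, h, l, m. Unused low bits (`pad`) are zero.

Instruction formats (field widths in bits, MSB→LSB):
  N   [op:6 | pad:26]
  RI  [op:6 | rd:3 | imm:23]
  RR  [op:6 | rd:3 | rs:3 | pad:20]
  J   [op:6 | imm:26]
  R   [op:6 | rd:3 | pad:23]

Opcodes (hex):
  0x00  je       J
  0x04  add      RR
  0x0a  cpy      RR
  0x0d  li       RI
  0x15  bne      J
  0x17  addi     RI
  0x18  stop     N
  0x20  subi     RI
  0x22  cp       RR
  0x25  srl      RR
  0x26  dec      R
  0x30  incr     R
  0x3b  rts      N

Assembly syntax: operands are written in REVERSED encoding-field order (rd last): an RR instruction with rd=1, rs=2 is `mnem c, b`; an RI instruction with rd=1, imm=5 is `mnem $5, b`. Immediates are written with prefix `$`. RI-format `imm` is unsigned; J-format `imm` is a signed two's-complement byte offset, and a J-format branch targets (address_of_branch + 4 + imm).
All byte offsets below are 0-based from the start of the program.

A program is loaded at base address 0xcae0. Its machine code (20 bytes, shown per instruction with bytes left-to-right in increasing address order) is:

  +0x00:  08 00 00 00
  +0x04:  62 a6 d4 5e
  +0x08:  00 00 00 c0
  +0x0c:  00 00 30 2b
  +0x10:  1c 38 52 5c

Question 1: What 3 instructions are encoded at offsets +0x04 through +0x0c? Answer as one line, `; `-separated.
[04] 62 a6 d4 5e → 0x5ed4a662
  op=0x5ed4a662>>26=0x17 ⇒ addi (RI)
  rd@[25:23]=0x5 ⇒ h
  imm@[22:0]=0x54a662 ⇒ $5547618
[08] 00 00 00 c0 → 0xc0000000
  op=0xc0000000>>26=0x30 ⇒ incr (R)
  rd@[25:23]=0x0 ⇒ a
[0c] 00 00 30 2b → 0x2b300000
  op=0x2b300000>>26=0xa ⇒ cpy (RR)
  rd@[25:23]=0x6 ⇒ l
  rs@[22:20]=0x3 ⇒ d

addi $5547618, h; incr a; cpy d, l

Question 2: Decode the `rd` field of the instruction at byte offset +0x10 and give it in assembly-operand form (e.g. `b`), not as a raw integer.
a

@+10  little-endian(1c 38 52 5c) = 0x5c52381c
  top 6b → 0x17 → addi [RI]
  rd: (w>>23)&0x7=0x0 → a
  imm: (w>>0)&0x7fffff=0x52381c → $5388316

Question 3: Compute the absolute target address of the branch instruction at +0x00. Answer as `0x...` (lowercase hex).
0xcaec

[00] 08 00 00 00 → 0x00000008
  op=0x00000008>>26=0x0 ⇒ je (J)
  [25:0] imm=8 = $8
  target = base 0xcae0 + off 0x00 + 4 + imm 8 = 0xcaec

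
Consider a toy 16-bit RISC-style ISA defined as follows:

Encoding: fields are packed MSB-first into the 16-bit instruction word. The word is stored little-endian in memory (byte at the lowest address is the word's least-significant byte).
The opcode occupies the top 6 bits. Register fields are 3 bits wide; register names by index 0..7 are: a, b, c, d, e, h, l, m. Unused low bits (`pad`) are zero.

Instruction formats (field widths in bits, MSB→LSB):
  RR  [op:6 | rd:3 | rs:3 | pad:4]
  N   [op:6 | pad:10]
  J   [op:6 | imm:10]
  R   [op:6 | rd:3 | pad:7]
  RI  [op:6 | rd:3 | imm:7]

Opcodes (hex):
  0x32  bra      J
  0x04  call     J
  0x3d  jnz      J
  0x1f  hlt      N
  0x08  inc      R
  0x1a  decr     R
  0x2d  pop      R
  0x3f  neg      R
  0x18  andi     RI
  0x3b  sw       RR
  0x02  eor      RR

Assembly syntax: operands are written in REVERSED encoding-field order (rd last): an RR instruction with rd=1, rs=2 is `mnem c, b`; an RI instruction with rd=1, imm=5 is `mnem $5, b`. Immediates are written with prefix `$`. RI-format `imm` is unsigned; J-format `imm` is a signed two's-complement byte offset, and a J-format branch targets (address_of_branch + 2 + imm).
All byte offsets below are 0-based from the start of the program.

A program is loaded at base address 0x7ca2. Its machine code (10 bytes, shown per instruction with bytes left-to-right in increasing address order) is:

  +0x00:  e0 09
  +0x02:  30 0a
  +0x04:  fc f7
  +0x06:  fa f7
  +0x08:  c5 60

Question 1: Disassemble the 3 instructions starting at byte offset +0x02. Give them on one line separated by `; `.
eor d, e; jnz $-4; jnz $-6

[02] 30 0a → 0x0a30
  op=0x0a30>>10=0x2 ⇒ eor (RR)
  [9:7] rd=4 = e
  [6:4] rs=3 = d
[04] fc f7 → 0xf7fc
  op=0xf7fc>>10=0x3d ⇒ jnz (J)
  [9:0] imm=1020 (s10→-4) = $-4
[06] fa f7 → 0xf7fa
  op=0xf7fa>>10=0x3d ⇒ jnz (J)
  [9:0] imm=1018 (s10→-6) = $-6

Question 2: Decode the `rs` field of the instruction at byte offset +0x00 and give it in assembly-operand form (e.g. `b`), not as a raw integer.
+0x00: e0 09 ⇒ word 0x09e0 (little)
  top 6b → 0x2 → eor [RR]
  rd: (w>>7)&0x7=0x3 → d
  rs: (w>>4)&0x7=0x6 → l

l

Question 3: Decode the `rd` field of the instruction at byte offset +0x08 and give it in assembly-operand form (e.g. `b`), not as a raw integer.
@+08  little-endian(c5 60) = 0x60c5
  opcode bits[15:10]=0x18: andi/RI
  rd@[9:7]=0x1 ⇒ b
  imm@[6:0]=0x45 ⇒ $69

b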